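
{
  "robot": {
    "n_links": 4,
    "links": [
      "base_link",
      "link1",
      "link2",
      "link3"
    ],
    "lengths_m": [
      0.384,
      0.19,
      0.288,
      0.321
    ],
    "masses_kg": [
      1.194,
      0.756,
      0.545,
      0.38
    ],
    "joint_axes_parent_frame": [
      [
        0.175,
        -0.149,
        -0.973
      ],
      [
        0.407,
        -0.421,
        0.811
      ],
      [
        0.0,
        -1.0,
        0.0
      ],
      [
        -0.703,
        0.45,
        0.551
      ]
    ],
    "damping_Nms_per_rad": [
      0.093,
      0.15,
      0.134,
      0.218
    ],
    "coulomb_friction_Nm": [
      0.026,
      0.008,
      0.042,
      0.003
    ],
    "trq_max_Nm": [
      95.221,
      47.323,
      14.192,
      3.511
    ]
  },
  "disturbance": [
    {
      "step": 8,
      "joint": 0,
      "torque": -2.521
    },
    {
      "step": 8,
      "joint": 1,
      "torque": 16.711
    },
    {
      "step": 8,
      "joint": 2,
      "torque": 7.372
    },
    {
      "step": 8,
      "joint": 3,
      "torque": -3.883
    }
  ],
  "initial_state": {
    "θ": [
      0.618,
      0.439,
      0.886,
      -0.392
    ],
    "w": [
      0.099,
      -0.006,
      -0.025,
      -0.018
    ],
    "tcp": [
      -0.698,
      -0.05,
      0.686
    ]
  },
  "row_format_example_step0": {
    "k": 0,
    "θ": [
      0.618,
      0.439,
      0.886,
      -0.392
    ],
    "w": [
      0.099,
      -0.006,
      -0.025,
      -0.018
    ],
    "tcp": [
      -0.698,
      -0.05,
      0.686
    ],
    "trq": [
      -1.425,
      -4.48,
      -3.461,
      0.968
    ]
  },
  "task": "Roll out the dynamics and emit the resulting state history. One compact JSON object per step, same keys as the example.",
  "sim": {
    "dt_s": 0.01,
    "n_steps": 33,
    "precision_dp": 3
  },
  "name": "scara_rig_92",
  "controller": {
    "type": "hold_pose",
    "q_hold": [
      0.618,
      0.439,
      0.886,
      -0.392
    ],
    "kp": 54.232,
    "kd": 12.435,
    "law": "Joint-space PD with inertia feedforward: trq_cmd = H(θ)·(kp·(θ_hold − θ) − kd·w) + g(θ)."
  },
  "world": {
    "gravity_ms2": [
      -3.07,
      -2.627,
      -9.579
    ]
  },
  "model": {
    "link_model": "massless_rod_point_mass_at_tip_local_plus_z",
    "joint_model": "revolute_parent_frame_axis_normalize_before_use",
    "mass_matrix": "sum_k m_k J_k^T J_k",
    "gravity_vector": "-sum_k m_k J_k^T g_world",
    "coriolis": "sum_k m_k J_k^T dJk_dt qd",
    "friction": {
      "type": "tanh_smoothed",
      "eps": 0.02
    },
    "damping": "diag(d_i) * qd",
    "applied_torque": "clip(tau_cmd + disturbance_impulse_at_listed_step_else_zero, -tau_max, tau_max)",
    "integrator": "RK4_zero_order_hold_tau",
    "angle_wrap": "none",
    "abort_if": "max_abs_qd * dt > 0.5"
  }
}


{"k":1,"\u03b8":[0.619,0.439,0.886,-0.392],"w":[0.075,-0.009,-0.008,0.006],"tcp":[-0.698,-0.05,0.686],"trq":[-1.401,-4.493,-3.459,0.971]}
{"k":2,"\u03b8":[0.62,0.439,0.886,-0.392],"w":[0.059,-0.01,-0.0,0.012],"tcp":[-0.698,-0.049,0.686],"trq":[-1.378,-4.505,-3.454,0.974]}
{"k":3,"\u03b8":[0.62,0.439,0.886,-0.392],"w":[0.048,-0.01,0.003,0.011],"tcp":[-0.699,-0.049,0.686],"trq":[-1.357,-4.517,-3.448,0.977]}
{"k":4,"\u03b8":[0.62,0.439,0.886,-0.392],"w":[0.038,-0.01,0.004,0.01],"tcp":[-0.699,-0.049,0.686],"trq":[-1.338,-4.528,-3.442,0.98]}
{"k":5,"\u03b8":[0.621,0.439,0.886,-0.392],"w":[0.03,-0.01,0.004,0.008],"tcp":[-0.699,-0.048,0.686],"trq":[-1.32,-4.537,-3.437,0.982]}
{"k":6,"\u03b8":[0.621,0.438,0.886,-0.392],"w":[0.023,-0.009,0.005,0.006],"tcp":[-0.699,-0.048,0.686],"trq":[-1.305,-4.546,-3.431,0.984]}
{"k":7,"\u03b8":[0.621,0.438,0.886,-0.392],"w":[0.017,-0.008,0.004,0.004],"tcp":[-0.699,-0.048,0.686],"trq":[-1.291,-4.555,-3.427,0.986]}
{"k":8,"\u03b8":[0.621,0.438,0.886,-0.391],"w":[0.012,-0.007,0.004,0.003],"tcp":[-0.699,-0.048,0.686],"trq":[-3.799,12.149,3.95,-2.895]}
{"k":9,"\u03b8":[0.623,0.442,0.886,-0.391],"w":[0.228,0.731,-0.071,0.016],"tcp":[-0.699,-0.049,0.685],"trq":[-0.947,-6.687,-4.361,1.482]}
{"k":10,"\u03b8":[0.625,0.449,0.885,-0.391],"w":[0.178,0.623,-0.039,0.024],"tcp":[-0.701,-0.051,0.682],"trq":[-0.965,-6.504,-4.285,1.44]}
{"k":11,"\u03b8":[0.626,0.454,0.885,-0.391],"w":[0.136,0.526,-0.015,0.026],"tcp":[-0.702,-0.053,0.68],"trq":[-0.983,-6.335,-4.213,1.401]}
{"k":12,"\u03b8":[0.627,0.459,0.885,-0.391],"w":[0.104,0.441,-0.001,0.019],"tcp":[-0.703,-0.055,0.678],"trq":[-1.0,-6.178,-4.142,1.365]}
{"k":13,"\u03b8":[0.628,0.463,0.885,-0.391],"w":[0.079,0.366,0.006,0.009],"tcp":[-0.704,-0.057,0.676],"trq":[-1.016,-6.032,-4.074,1.331]}
{"k":14,"\u03b8":[0.629,0.467,0.885,-0.391],"w":[0.058,0.301,0.009,0.001],"tcp":[-0.705,-0.058,0.674],"trq":[-1.031,-5.898,-4.009,1.299]}
{"k":15,"\u03b8":[0.63,0.469,0.885,-0.391],"w":[0.041,0.243,0.011,-0.005],"tcp":[-0.705,-0.059,0.673],"trq":[-1.045,-5.774,-3.948,1.269]}
{"k":16,"\u03b8":[0.63,0.472,0.885,-0.391],"w":[0.026,0.192,0.012,-0.008],"tcp":[-0.706,-0.06,0.672],"trq":[-1.058,-5.66,-3.891,1.241]}
{"k":17,"\u03b8":[0.63,0.473,0.885,-0.391],"w":[0.014,0.148,0.012,-0.011],"tcp":[-0.706,-0.061,0.671],"trq":[-1.072,-5.554,-3.838,1.215]}
{"k":18,"\u03b8":[0.63,0.474,0.885,-0.391],"w":[0.005,0.109,0.01,-0.013],"tcp":[-0.706,-0.061,0.671],"trq":[-1.085,-5.457,-3.789,1.191]}
{"k":19,"\u03b8":[0.63,0.475,0.885,-0.391],"w":[-0.002,0.076,0.008,-0.014],"tcp":[-0.706,-0.062,0.67],"trq":[-1.098,-5.367,-3.745,1.169]}
{"k":20,"\u03b8":[0.63,0.476,0.885,-0.391],"w":[-0.007,0.047,0.005,-0.015],"tcp":[-0.706,-0.062,0.67],"trq":[-1.112,-5.285,-3.704,1.149]}
{"k":21,"\u03b8":[0.63,0.476,0.886,-0.391],"w":[-0.011,0.021,0.003,-0.014],"tcp":[-0.706,-0.062,0.67],"trq":[-1.125,-5.21,-3.667,1.13]}
{"k":22,"\u03b8":[0.63,0.476,0.886,-0.391],"w":[-0.014,-0.0,0.001,-0.012],"tcp":[-0.706,-0.062,0.669],"trq":[-1.137,-5.142,-3.634,1.113]}
{"k":23,"\u03b8":[0.63,0.476,0.886,-0.391],"w":[-0.016,-0.018,-0.001,-0.01],"tcp":[-0.706,-0.062,0.67],"trq":[-1.149,-5.081,-3.604,1.097]}
{"k":24,"\u03b8":[0.63,0.476,0.886,-0.392],"w":[-0.018,-0.034,-0.003,-0.007],"tcp":[-0.706,-0.062,0.67],"trq":[-1.16,-5.025,-3.577,1.083]}
{"k":25,"\u03b8":[0.629,0.476,0.885,-0.392],"w":[-0.019,-0.047,-0.004,-0.004],"tcp":[-0.706,-0.062,0.67],"trq":[-1.17,-4.974,-3.553,1.071]}
{"k":26,"\u03b8":[0.629,0.475,0.885,-0.392],"w":[-0.02,-0.059,-0.005,-0.002],"tcp":[-0.706,-0.062,0.67],"trq":[-1.179,-4.928,-3.531,1.059]}
{"k":27,"\u03b8":[0.629,0.475,0.885,-0.392],"w":[-0.021,-0.068,-0.006,-0.0],"tcp":[-0.706,-0.062,0.67],"trq":[-1.187,-4.887,-3.512,1.049]}
{"k":28,"\u03b8":[0.629,0.474,0.885,-0.392],"w":[-0.021,-0.076,-0.006,0.001],"tcp":[-0.706,-0.062,0.671],"trq":[-1.195,-4.849,-3.494,1.04]}
{"k":29,"\u03b8":[0.629,0.473,0.885,-0.392],"w":[-0.022,-0.083,-0.007,0.002],"tcp":[-0.706,-0.061,0.671],"trq":[-1.202,-4.815,-3.479,1.031]}
{"k":30,"\u03b8":[0.628,0.472,0.885,-0.392],"w":[-0.022,-0.089,-0.007,0.003],"tcp":[-0.705,-0.061,0.672],"trq":[-1.208,-4.784,-3.465,1.024]}
{"k":31,"\u03b8":[0.628,0.471,0.885,-0.392],"w":[-0.022,-0.093,-0.008,0.004],"tcp":[-0.705,-0.061,0.672],"trq":[-1.213,-4.756,-3.452,1.017]}
{"k":32,"\u03b8":[0.628,0.47,0.885,-0.392],"w":[-0.022,-0.096,-0.008,0.005],"tcp":[-0.705,-0.061,0.673],"trq":[-1.218,-4.732,-3.441,1.012]}
{"k":33,"\u03b8":[0.628,0.469,0.885,-0.391],"w":[-0.022,-0.098,-0.008,0.005],"tcp":[-0.705,-0.06,0.673]}


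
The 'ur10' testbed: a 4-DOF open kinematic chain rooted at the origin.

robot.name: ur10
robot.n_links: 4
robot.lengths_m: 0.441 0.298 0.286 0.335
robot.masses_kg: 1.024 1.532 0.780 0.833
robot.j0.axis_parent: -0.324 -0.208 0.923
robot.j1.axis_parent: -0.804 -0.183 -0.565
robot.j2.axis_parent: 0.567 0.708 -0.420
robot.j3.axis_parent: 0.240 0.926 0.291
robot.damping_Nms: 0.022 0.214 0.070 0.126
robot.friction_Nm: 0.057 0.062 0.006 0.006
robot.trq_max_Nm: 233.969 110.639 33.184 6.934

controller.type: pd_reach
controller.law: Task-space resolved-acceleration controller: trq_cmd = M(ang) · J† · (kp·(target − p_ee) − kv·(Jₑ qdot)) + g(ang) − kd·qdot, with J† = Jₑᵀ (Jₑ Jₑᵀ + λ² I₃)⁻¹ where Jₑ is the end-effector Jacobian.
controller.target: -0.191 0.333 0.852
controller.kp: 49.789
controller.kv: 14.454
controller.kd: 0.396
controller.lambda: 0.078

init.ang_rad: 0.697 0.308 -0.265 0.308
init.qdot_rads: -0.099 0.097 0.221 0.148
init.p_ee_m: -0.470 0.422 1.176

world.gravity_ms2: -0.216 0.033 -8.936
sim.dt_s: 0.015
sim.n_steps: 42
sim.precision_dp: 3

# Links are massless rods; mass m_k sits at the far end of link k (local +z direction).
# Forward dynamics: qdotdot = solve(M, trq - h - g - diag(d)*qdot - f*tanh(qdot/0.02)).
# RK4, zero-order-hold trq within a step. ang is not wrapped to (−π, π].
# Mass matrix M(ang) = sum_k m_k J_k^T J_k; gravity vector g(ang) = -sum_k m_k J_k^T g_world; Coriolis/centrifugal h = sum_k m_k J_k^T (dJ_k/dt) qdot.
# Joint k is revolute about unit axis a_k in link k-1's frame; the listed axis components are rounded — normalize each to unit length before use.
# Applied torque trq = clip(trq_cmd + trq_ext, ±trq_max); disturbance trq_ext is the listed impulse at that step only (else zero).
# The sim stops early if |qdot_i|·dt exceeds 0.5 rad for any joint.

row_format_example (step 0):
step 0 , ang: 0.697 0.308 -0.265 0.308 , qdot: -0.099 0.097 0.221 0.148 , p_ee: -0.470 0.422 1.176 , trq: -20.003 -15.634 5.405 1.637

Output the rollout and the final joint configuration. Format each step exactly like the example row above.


step 1 , ang: 0.690 0.307 -0.272 0.315 , qdot: -0.853 -0.191 -1.153 0.782 , p_ee: -0.466 0.423 1.176 , trq: -18.167 -15.020 5.495 1.109
step 2 , ang: 0.672 0.303 -0.296 0.328 , qdot: -1.513 -0.349 -2.055 0.868 , p_ee: -0.462 0.424 1.175 , trq: -17.210 -14.559 5.522 0.904
step 3 , ang: 0.645 0.297 -0.332 0.339 , qdot: -2.131 -0.434 -2.717 0.690 , p_ee: -0.457 0.425 1.174 , trq: -16.673 -14.142 5.523 0.841
step 4 , ang: 0.608 0.290 -0.377 0.347 , qdot: -2.729 -0.468 -3.233 0.351 , p_ee: -0.451 0.425 1.172 , trq: -16.161 -13.637 5.489 0.849
step 5 , ang: 0.563 0.283 -0.428 0.349 , qdot: -3.306 -0.465 -3.632 -0.104 , p_ee: -0.445 0.425 1.169 , trq: -15.340 -12.932 5.394 0.893
step 6 , ang: 0.510 0.277 -0.485 0.344 , qdot: -3.842 -0.435 -3.915 -0.637 , p_ee: -0.437 0.424 1.166 , trq: -13.969 -11.973 5.215 0.948
step 7 , ang: 0.448 0.271 -0.545 0.330 , qdot: -4.302 -0.387 -4.067 -1.207 , p_ee: -0.429 0.423 1.162 , trq: -11.990 -10.795 4.948 1.000
step 8 , ang: 0.381 0.265 -0.606 0.308 , qdot: -4.653 -0.331 -4.090 -1.747 , p_ee: -0.420 0.421 1.156 , trq: -9.505 -9.506 4.614 1.031
step 9 , ang: 0.310 0.261 -0.667 0.279 , qdot: -4.872 -0.278 -4.002 -2.192 , p_ee: -0.410 0.419 1.149 , trq: -6.752 -8.250 4.250 1.029
step 10 , ang: 0.236 0.257 -0.726 0.243 , qdot: -4.954 -0.233 -3.835 -2.491 , p_ee: -0.399 0.417 1.141 , trq: -4.019 -7.153 3.900 0.992
step 11 , ang: 0.162 0.254 -0.782 0.205 , qdot: -4.914 -0.197 -3.623 -2.629 , p_ee: -0.387 0.414 1.132 , trq: -1.557 -6.283 3.600 0.932
step 12 , ang: 0.090 0.251 -0.834 0.166 , qdot: -4.776 -0.170 -3.395 -2.623 , p_ee: -0.375 0.412 1.122 , trq: 0.478 -5.651 3.373 0.863
step 13 , ang: 0.019 0.248 -0.883 0.127 , qdot: -4.569 -0.149 -3.169 -2.510 , p_ee: -0.362 0.409 1.112 , trq: 2.027 -5.221 3.226 0.802
step 14 , ang: -0.047 0.246 -0.929 0.091 , qdot: -4.320 -0.133 -2.955 -2.331 , p_ee: -0.348 0.406 1.101 , trq: 3.112 -4.938 3.157 0.760
step 15 , ang: -0.110 0.244 -0.972 0.057 , qdot: -4.050 -0.119 -2.755 -2.123 , p_ee: -0.335 0.403 1.091 , trq: 3.799 -4.749 3.154 0.743
step 16 , ang: -0.169 0.243 -1.012 0.027 , qdot: -3.774 -0.106 -2.571 -1.912 , p_ee: -0.323 0.400 1.081 , trq: 4.169 -4.611 3.203 0.751
step 17 , ang: -0.223 0.241 -1.049 -0.000 , qdot: -3.501 -0.095 -2.402 -1.710 , p_ee: -0.311 0.397 1.071 , trq: 4.303 -4.495 3.290 0.781
step 18 , ang: -0.274 0.240 -1.084 -0.024 , qdot: -3.240 -0.085 -2.245 -1.528 , p_ee: -0.299 0.394 1.061 , trq: 4.270 -4.384 3.404 0.829
step 19 , ang: -0.320 0.239 -1.116 -0.046 , qdot: -2.992 -0.076 -2.101 -1.365 , p_ee: -0.289 0.391 1.051 , trq: 4.126 -4.270 3.533 0.889
step 20 , ang: -0.363 0.238 -1.147 -0.065 , qdot: -2.760 -0.069 -1.969 -1.223 , p_ee: -0.279 0.389 1.042 , trq: 3.910 -4.150 3.671 0.956
step 21 , ang: -0.403 0.237 -1.176 -0.083 , qdot: -2.545 -0.062 -1.846 -1.100 , p_ee: -0.270 0.386 1.033 , trq: 3.654 -4.025 3.810 1.028
step 22 , ang: -0.440 0.236 -1.202 -0.099 , qdot: -2.346 -0.056 -1.733 -0.993 , p_ee: -0.262 0.383 1.025 , trq: 3.380 -3.897 3.946 1.100
step 23 , ang: -0.474 0.235 -1.228 -0.113 , qdot: -2.163 -0.050 -1.629 -0.900 , p_ee: -0.255 0.380 1.017 , trq: 3.102 -3.768 4.077 1.171
step 24 , ang: -0.505 0.234 -1.251 -0.126 , qdot: -1.994 -0.046 -1.532 -0.819 , p_ee: -0.248 0.378 1.009 , trq: 2.829 -3.640 4.200 1.239
step 25 , ang: -0.534 0.234 -1.274 -0.137 , qdot: -1.840 -0.041 -1.442 -0.748 , p_ee: -0.242 0.375 1.001 , trq: 2.569 -3.517 4.314 1.302
step 26 , ang: -0.560 0.233 -1.295 -0.148 , qdot: -1.699 -0.037 -1.359 -0.685 , p_ee: -0.236 0.373 0.994 , trq: 2.325 -3.398 4.418 1.361
step 27 , ang: -0.585 0.232 -1.314 -0.158 , qdot: -1.569 -0.033 -1.281 -0.630 , p_ee: -0.232 0.370 0.987 , trq: 2.098 -3.286 4.513 1.415
step 28 , ang: -0.607 0.232 -1.333 -0.167 , qdot: -1.450 -0.029 -1.209 -0.581 , p_ee: -0.227 0.368 0.981 , trq: 1.890 -3.180 4.598 1.464
step 29 , ang: -0.628 0.232 -1.351 -0.175 , qdot: -1.342 -0.026 -1.141 -0.537 , p_ee: -0.224 0.366 0.975 , trq: 1.701 -3.082 4.674 1.508
step 30 , ang: -0.648 0.231 -1.367 -0.183 , qdot: -1.242 -0.022 -1.077 -0.497 , p_ee: -0.220 0.364 0.969 , trq: 1.530 -2.991 4.741 1.546
step 31 , ang: -0.666 0.231 -1.383 -0.190 , qdot: -1.150 -0.019 -1.018 -0.461 , p_ee: -0.217 0.362 0.963 , trq: 1.376 -2.906 4.799 1.580
step 32 , ang: -0.682 0.231 -1.398 -0.197 , qdot: -1.066 -0.016 -0.962 -0.429 , p_ee: -0.214 0.361 0.957 , trq: 1.237 -2.829 4.849 1.610
step 33 , ang: -0.698 0.230 -1.412 -0.203 , qdot: -0.989 -0.013 -0.909 -0.399 , p_ee: -0.212 0.359 0.952 , trq: 1.113 -2.757 4.893 1.636
step 34 , ang: -0.712 0.230 -1.425 -0.209 , qdot: -0.918 -0.011 -0.859 -0.371 , p_ee: -0.210 0.357 0.947 , trq: 1.002 -2.691 4.930 1.658
step 35 , ang: -0.725 0.230 -1.438 -0.214 , qdot: -0.853 -0.008 -0.813 -0.346 , p_ee: -0.208 0.356 0.942 , trq: 0.904 -2.630 4.961 1.676
step 36 , ang: -0.738 0.230 -1.449 -0.219 , qdot: -0.793 -0.006 -0.769 -0.323 , p_ee: -0.206 0.354 0.938 , trq: 0.816 -2.575 4.987 1.692
step 37 , ang: -0.749 0.230 -1.461 -0.224 , qdot: -0.737 -0.004 -0.727 -0.301 , p_ee: -0.205 0.353 0.934 , trq: 0.738 -2.523 5.009 1.706
step 38 , ang: -0.760 0.230 -1.471 -0.228 , qdot: -0.686 -0.002 -0.688 -0.281 , p_ee: -0.204 0.352 0.929 , trq: 0.668 -2.476 5.026 1.717
step 39 , ang: -0.770 0.230 -1.481 -0.233 , qdot: -0.639 -0.000 -0.651 -0.263 , p_ee: -0.202 0.351 0.925 , trq: 0.607 -2.433 5.040 1.725
step 40 , ang: -0.779 0.230 -1.491 -0.236 , qdot: -0.595 0.001 -0.616 -0.245 , p_ee: -0.201 0.350 0.922 , trq: 0.552 -2.394 5.050 1.733
step 41 , ang: -0.787 0.230 -1.500 -0.240 , qdot: -0.554 0.003 -0.582 -0.229 , p_ee: -0.200 0.349 0.918 , trq: 0.504 -2.358 5.058 1.738
step 42 , ang: -0.795 0.230 -1.508 -0.243 , qdot: -0.517 0.004 -0.551 -0.215 , p_ee: -0.200 0.348 0.915
final ang (rad): -0.795 0.230 -1.508 -0.243


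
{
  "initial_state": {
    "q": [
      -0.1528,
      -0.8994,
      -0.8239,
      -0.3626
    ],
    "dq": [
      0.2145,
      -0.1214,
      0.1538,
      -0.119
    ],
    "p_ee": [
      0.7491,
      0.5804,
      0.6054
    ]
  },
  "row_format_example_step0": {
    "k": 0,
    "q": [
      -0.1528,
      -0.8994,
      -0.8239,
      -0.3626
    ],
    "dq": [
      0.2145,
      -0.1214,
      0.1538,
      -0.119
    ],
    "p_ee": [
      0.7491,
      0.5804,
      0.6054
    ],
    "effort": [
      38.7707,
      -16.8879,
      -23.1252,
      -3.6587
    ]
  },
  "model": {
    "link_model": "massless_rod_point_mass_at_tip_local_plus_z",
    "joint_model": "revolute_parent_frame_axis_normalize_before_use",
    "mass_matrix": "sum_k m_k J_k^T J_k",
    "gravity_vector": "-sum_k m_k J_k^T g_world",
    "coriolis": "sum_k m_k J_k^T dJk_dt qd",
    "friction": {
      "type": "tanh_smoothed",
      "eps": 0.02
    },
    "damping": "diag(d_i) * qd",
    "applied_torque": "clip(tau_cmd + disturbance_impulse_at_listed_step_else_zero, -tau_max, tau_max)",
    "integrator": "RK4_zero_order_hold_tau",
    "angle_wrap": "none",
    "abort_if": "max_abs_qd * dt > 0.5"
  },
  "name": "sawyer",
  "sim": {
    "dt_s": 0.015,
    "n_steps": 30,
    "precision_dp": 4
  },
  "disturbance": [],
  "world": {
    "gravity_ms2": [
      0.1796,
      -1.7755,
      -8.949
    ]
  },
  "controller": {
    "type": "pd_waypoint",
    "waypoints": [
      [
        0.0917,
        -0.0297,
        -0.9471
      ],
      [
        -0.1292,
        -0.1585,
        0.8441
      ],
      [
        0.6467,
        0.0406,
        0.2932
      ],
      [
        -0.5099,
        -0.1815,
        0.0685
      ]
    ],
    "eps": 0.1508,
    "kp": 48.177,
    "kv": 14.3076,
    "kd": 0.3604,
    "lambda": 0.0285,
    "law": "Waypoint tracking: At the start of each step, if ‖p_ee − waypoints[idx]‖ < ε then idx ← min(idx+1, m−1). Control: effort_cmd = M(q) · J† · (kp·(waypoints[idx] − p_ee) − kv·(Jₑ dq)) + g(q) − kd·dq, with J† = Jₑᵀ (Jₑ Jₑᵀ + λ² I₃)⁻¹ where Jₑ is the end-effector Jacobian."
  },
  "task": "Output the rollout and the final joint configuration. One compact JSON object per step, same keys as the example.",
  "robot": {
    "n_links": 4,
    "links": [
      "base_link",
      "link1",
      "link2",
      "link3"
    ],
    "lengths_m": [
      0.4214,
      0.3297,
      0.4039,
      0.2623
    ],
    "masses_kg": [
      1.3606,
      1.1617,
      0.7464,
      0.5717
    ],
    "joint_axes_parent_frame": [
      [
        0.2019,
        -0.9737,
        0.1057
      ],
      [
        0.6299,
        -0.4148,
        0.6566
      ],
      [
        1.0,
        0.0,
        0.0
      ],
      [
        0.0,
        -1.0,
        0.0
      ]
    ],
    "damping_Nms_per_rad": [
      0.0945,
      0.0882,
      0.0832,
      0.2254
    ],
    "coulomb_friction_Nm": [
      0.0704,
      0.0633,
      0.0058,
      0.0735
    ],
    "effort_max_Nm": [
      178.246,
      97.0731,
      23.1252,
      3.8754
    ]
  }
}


{"k":1,"q":[-0.1377,-0.9208,-0.8261,-0.3549],"dq":[1.7851,-2.6829,-0.484,1.0964],"p_ee":[0.7466,0.5761,0.6026],"effort":[32.7672,-11.9793,-23.1252,-3.0393]}
{"k":2,"q":[-0.1031,-0.9704,-0.8428,-0.3392],"dq":[2.8015,-3.8691,-1.7718,1.0297],"p_ee":[0.7404,0.5655,0.5885],"effort":[22.7248,-8.5288,-23.1252,-1.9104]}
{"k":3,"q":[-0.0573,-1.0293,-0.882,-0.3284],"dq":[3.3052,-3.9646,-3.4674,0.4599],"p_ee":[0.7291,0.5492,0.5631],"effort":[11.4305,-6.0622,-18.583,-0.8314]}
{"k":4,"q":[-0.0066,-1.0861,-0.9452,-0.3237],"dq":[3.4434,-3.612,-4.9423,0.2183],"p_ee":[0.7124,0.5284,0.5277],"effort":[1.2513,-4.3643,-11.9893,-0.1528]}
{"k":5,"q":[0.0442,-1.1369,-1.0268,-0.3191],"dq":[3.3292,-3.1745,-5.9212,0.4168],"p_ee":[0.6906,0.5044,0.4848],"effort":[-6.8601,-3.1136,-6.5241,0.1652]}
{"k":6,"q":[0.0919,-1.1811,-1.12,-0.3104],"dq":[3.0303,-2.7365,-6.4839,0.7496],"p_ee":[0.6649,0.4781,0.437],"effort":[-13.0326,-1.9888,-1.9022,0.3096]}
{"k":7,"q":[0.1341,-1.2191,-1.2191,-0.2967],"dq":[2.6037,-2.3561,-6.7152,1.0862],"p_ee":[0.6363,0.4501,0.386],"effort":[-17.6596,-0.9144,2.0176,0.3645]}
{"k":8,"q":[0.1693,-1.252,-1.3197,-0.2782],"dq":[2.0899,-2.0608,-6.6938,1.3768],"p_ee":[0.6056,0.4209,0.3335],"effort":[-21.1606,0.0887,5.3062,0.3739]}
{"k":9,"q":[0.1963,-1.2813,-1.4186,-0.2559],"dq":[1.5154,-1.8581,-6.4831,1.6055],"p_ee":[0.5736,0.3909,0.2808],"effort":[-23.8904,0.9755,8.0034,0.3654]}
{"k":10,"q":[0.2144,-1.3081,-1.5133,-0.2306],"dq":[0.897,-1.7443,-6.1302,1.7677],"p_ee":[0.5409,0.3604,0.2287],"effort":[-26.1107,1.7088,10.1392,0.36]}
{"k":11,"q":[0.2229,-1.3339,-1.6018,-0.2034],"dq":[0.2441,-1.709,-5.6686,1.8599],"p_ee":[0.5081,0.3297,0.1783],"effort":[-27.984,2.2708,11.7414,0.3735]}
{"k":12,"q":[0.2215,-1.3596,-1.6827,-0.1753],"dq":[-0.4354,-1.7401,-5.1212,1.8851],"p_ee":[0.4755,0.2993,0.1302],"effort":[-29.5855,2.6629,12.8368,0.4143]}
{"k":13,"q":[0.2096,-1.3862,-1.755,-0.1474],"dq":[-1.1427,-1.8108,-4.5097,1.8288],"p_ee":[0.4439,0.2695,0.0849],"effort":[-30.8668,2.9138,13.4556,0.4915]}
{"k":14,"q":[0.187,-1.414,-1.8178,-0.1209],"dq":[-1.8783,-1.8927,-3.8518,1.6888],"p_ee":[0.4135,0.2405,0.0426],"effort":[-31.6822,3.0643,13.6236,0.6029]}
{"k":15,"q":[0.1531,-1.4429,-1.8704,-0.097],"dq":[-2.6405,-1.9536,-3.1645,1.4685],"p_ee":[0.3849,0.2129,0.0033],"effort":[-31.7959,3.1675,13.3629,0.7391]}
{"k":16,"q":[0.1077,-1.4723,-1.9127,-0.0771],"dq":[-3.4235,-1.9599,-2.4656,1.1743],"p_ee":[0.3585,0.1868,-0.033],"effort":[-30.9057,3.2828,12.6926,0.8866]}
{"k":17,"q":[0.0504,-1.5012,-1.9445,-0.062],"dq":[-4.2142,-1.8808,-1.774,0.8152],"p_ee":[0.3345,0.1628,-0.0668],"effort":[-28.695,3.4642,11.632,1.0297]}
{"k":18,"q":[-0.0186,-1.5282,-1.9661,-0.0527],"dq":[-4.9898,-1.6943,-1.109,0.4003],"p_ee":[0.3132,0.1409,-0.0987],"effort":[-24.9143,3.7463,10.2061,1.1535]}
{"k":19,"q":[-0.0989,-1.5516,-1.9781,-0.0499],"dq":[-5.7166,-1.3972,-0.4861,-0.0447],"p_ee":[0.2945,0.1215,-0.1293],"effort":[-19.4429,4.1265,8.4489,1.2344]}
{"k":20,"q":[-0.1893,-1.5699,-1.981,-0.0535],"dq":[-6.3514,-1.0145,0.087,-0.4578],"p_ee":[0.2783,0.1048,-0.1594],"effort":[-12.329,4.5544,6.405,1.2289]}
{"k":21,"q":[-0.2884,-1.5818,-1.976,-0.0637],"dq":[-6.8599,-0.5487,0.5873,-0.9285],"p_ee":[0.2642,0.0909,-0.1897],"effort":[-4.2346,4.9962,4.1904,1.2057]}
{"k":22,"q":[-0.3939,-1.5864,-1.9639,-0.0811],"dq":[-7.2115,-0.0466,1.0143,-1.4111],"p_ee":[0.2519,0.0797,-0.2208],"effort":[4.2892,5.3695,1.9029,1.1467]}
{"k":23,"q":[-0.5034,-1.5835,-1.9459,-0.1054],"dq":[-7.3861,0.4292,1.3785,-1.8436],"p_ee":[0.2408,0.0711,-0.253],"effort":[12.6505,5.6294,-0.3512,1.0371]}
{"k":24,"q":[-0.6142,-1.574,-1.923,-0.1358],"dq":[-7.3864,0.8444,1.6819,-2.2066],"p_ee":[0.2305,0.065,-0.2864],"effort":[20.213,5.731,-2.4524,0.885]}
{"k":25,"q":[-0.7239,-1.5589,-1.8959,-0.1709],"dq":[-7.2292,1.168,1.9327,-2.468],"p_ee":[0.2205,0.0611,-0.3209],"effort":[26.5846,5.6793,-4.3054,0.6948]}
{"k":26,"q":[-0.8301,-1.5397,-1.8653,-0.209],"dq":[-6.9415,1.3834,2.1389,-2.6069],"p_ee":[0.2104,0.059,-0.3562],"effort":[31.5966,5.5128,-5.845,0.4757]}
{"k":27,"q":[-0.9314,-1.5181,-1.832,-0.2484],"dq":[-6.5558,1.4914,2.3055,-2.6217],"p_ee":[0.2002,0.0586,-0.3918],"effort":[35.2529,5.2812,-7.0395,0.2421]}
{"k":28,"q":[-1.0263,-1.4955,-1.7964,-0.2872],"dq":[-6.1042,1.5051,2.4349,-2.5268],"p_ee":[0.1897,0.0593,-0.4273],"effort":[37.6687,5.0295,-7.8896,0.0104]}
{"k":29,"q":[-1.1142,-1.4733,-1.7592,-0.3239],"dq":[-5.6159,1.4445,2.5278,-2.3475],"p_ee":[0.1791,0.0609,-0.462],"effort":[39.0137,4.7887,-8.4227,-0.2038]}
{"k":30,"q":[-1.1947,-1.4524,-1.7208,-0.3575],"dq":[-5.1149,1.3314,2.5847,-2.1132],"p_ee":[0.1684,0.063,-0.4957]}
{"summary": "final q (rad): -1.1947 -1.4524 -1.7208 -0.3575"}


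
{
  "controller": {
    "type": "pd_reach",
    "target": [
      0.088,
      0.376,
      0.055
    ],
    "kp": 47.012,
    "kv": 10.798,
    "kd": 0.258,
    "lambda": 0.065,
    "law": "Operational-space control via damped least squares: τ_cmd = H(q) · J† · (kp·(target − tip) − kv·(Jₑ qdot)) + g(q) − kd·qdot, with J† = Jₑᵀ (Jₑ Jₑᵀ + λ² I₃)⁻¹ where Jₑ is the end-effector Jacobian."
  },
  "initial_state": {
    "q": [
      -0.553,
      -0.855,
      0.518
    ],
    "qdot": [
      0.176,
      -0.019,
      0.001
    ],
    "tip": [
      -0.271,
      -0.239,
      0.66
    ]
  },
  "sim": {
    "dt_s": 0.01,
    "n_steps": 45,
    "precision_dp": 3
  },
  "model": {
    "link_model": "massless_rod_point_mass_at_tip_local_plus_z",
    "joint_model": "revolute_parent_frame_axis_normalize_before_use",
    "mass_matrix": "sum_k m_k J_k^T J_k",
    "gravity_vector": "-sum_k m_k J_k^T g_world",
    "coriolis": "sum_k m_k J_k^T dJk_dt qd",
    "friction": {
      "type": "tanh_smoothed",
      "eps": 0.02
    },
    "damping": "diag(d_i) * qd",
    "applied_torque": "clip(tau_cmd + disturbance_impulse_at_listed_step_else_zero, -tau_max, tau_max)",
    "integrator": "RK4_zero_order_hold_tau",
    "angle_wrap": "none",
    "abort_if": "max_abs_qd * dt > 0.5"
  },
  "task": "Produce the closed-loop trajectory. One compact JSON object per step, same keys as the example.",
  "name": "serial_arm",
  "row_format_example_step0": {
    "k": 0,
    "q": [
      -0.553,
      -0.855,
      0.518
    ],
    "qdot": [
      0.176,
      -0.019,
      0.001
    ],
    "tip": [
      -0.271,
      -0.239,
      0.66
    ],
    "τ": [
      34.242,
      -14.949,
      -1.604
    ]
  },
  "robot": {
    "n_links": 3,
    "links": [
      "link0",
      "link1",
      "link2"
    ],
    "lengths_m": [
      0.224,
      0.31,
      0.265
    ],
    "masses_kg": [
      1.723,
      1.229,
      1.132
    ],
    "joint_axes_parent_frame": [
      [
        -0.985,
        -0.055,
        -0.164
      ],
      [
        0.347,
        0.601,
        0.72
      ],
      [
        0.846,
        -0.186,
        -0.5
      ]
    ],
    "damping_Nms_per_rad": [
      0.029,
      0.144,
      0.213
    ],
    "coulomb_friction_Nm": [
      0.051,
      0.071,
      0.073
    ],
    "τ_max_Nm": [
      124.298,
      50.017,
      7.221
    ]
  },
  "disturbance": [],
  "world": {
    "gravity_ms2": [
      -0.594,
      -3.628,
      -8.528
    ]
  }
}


{"k":1,"q":[-0.55,-0.856,0.52],"qdot":[0.395,-0.1,0.365],"tip":[-0.271,-0.237,0.66],"\u03c4":[32.083,-13.646,-1.715]}
{"k":2,"q":[-0.545,-0.857,0.525],"qdot":[0.592,-0.17,0.662],"tip":[-0.273,-0.233,0.66],"\u03c4":[30.241,-12.508,-1.774]}
{"k":3,"q":[-0.538,-0.859,0.533],"qdot":[0.779,-0.218,0.915],"tip":[-0.275,-0.228,0.66],"\u03c4":[28.681,-11.516,-1.799]}
{"k":4,"q":[-0.53,-0.861,0.543],"qdot":[0.963,-0.238,1.142],"tip":[-0.277,-0.222,0.66],"\u03c4":[27.385,-10.654,-1.801]}
{"k":5,"q":[-0.519,-0.863,0.556],"qdot":[1.15,-0.226,1.355],"tip":[-0.28,-0.215,0.66],"\u03c4":[26.346,-9.911,-1.79]}
{"k":6,"q":[-0.507,-0.865,0.57],"qdot":[1.345,-0.177,1.563],"tip":[-0.283,-0.206,0.66],"\u03c4":[25.571,-9.276,-1.77]}
{"k":7,"q":[-0.492,-0.867,0.587],"qdot":[1.556,-0.086,1.776],"tip":[-0.287,-0.197,0.66],"\u03c4":[25.071,-8.743,-1.748]}
{"k":8,"q":[-0.475,-0.867,0.606],"qdot":[1.784,0.046,1.998],"tip":[-0.291,-0.186,0.659],"\u03c4":[24.851,-8.298,-1.726]}
{"k":9,"q":[-0.456,-0.866,0.627],"qdot":[2.031,0.213,2.231],"tip":[-0.294,-0.175,0.659],"\u03c4":[24.889,-7.921,-1.705]}
{"k":10,"q":[-0.435,-0.862,0.651],"qdot":[2.315,0.443,2.499],"tip":[-0.298,-0.163,0.658],"\u03c4":[25.213,-7.625,-1.691]}
{"k":11,"q":[-0.41,-0.856,0.677],"qdot":[2.639,0.738,2.811],"tip":[-0.302,-0.15,0.657],"\u03c4":[25.8,-7.395,-1.683]}
{"k":12,"q":[-0.382,-0.847,0.707],"qdot":[3.009,1.101,3.172],"tip":[-0.306,-0.136,0.656],"\u03c4":[26.569,-7.201,-1.68]}
{"k":13,"q":[-0.349,-0.834,0.741],"qdot":[3.424,1.529,3.587],"tip":[-0.309,-0.121,0.654],"\u03c4":[27.351,-6.991,-1.678]}
{"k":14,"q":[-0.313,-0.816,0.779],"qdot":[3.877,2.01,4.051],"tip":[-0.312,-0.106,0.652],"\u03c4":[27.878,-6.694,-1.668]}
{"k":15,"q":[-0.272,-0.794,0.822],"qdot":[4.35,2.518,4.548],"tip":[-0.314,-0.09,0.65],"\u03c4":[27.81,-6.226,-1.637]}
{"k":16,"q":[-0.226,-0.766,0.87],"qdot":[4.818,3.02,5.044],"tip":[-0.316,-0.073,0.647],"\u03c4":[26.841,-5.52,-1.574]}
{"k":17,"q":[-0.175,-0.733,0.923],"qdot":[5.246,3.473,5.493],"tip":[-0.317,-0.055,0.644],"\u03c4":[24.832,-4.561,-1.469]}
{"k":18,"q":[-0.121,-0.697,0.98],"qdot":[5.605,3.843,5.848],"tip":[-0.317,-0.037,0.64],"\u03c4":[21.889,-3.4,-1.324]}
{"k":19,"q":[-0.064,-0.657,1.04],"qdot":[5.876,4.113,6.076],"tip":[-0.315,-0.017,0.636],"\u03c4":[18.314,-2.133,-1.15]}
{"k":20,"q":[-0.004,-0.615,1.101],"qdot":[6.056,4.282,6.167],"tip":[-0.313,0.003,0.63],"\u03c4":[14.469,-0.866,-0.964]}
{"k":21,"q":[0.057,-0.572,1.162],"qdot":[6.151,4.365,6.132],"tip":[-0.31,0.023,0.625],"\u03c4":[10.66,0.317,-0.782]}
{"k":22,"q":[0.119,-0.528,1.223],"qdot":[6.178,4.383,5.995],"tip":[-0.305,0.045,0.618],"\u03c4":[7.085,1.369,-0.62]}
{"k":23,"q":[0.18,-0.484,1.282],"qdot":[6.152,4.354,5.783],"tip":[-0.3,0.066,0.611],"\u03c4":[3.848,2.27,-0.485]}
{"k":24,"q":[0.241,-0.441,1.339],"qdot":[6.086,4.296,5.523],"tip":[-0.294,0.088,0.604],"\u03c4":[0.98,3.022,-0.38]}
{"k":25,"q":[0.302,-0.398,1.392],"qdot":[5.993,4.219,5.235],"tip":[-0.287,0.11,0.596],"\u03c4":[-1.529,3.637,-0.307]}
{"k":26,"q":[0.361,-0.357,1.443],"qdot":[5.879,4.133,4.936],"tip":[-0.281,0.132,0.588],"\u03c4":[-3.708,4.132,-0.262]}
{"k":27,"q":[0.419,-0.316,1.491],"qdot":[5.753,4.042,4.636],"tip":[-0.273,0.153,0.579],"\u03c4":[-5.592,4.522,-0.243]}
{"k":28,"q":[0.476,-0.276,1.536],"qdot":[5.618,3.95,4.345],"tip":[-0.266,0.174,0.57],"\u03c4":[-7.221,4.825,-0.245]}
{"k":29,"q":[0.532,-0.237,1.578],"qdot":[5.478,3.859,4.066],"tip":[-0.258,0.195,0.56],"\u03c4":[-8.629,5.054,-0.266]}
{"k":30,"q":[0.586,-0.199,1.617],"qdot":[5.334,3.77,3.804],"tip":[-0.25,0.215,0.55],"\u03c4":[-9.847,5.221,-0.3]}
{"k":31,"q":[0.638,-0.161,1.654],"qdot":[5.189,3.684,3.558],"tip":[-0.241,0.234,0.54],"\u03c4":[-10.903,5.337,-0.346]}
{"k":32,"q":[0.689,-0.125,1.688],"qdot":[5.044,3.601,3.331],"tip":[-0.233,0.253,0.529],"\u03c4":[-11.82,5.409,-0.401]}
{"k":33,"q":[0.739,-0.089,1.721],"qdot":[4.9,3.521,3.122],"tip":[-0.224,0.271,0.518],"\u03c4":[-12.617,5.444,-0.461]}
{"k":34,"q":[0.787,-0.055,1.751],"qdot":[4.758,3.445,2.93],"tip":[-0.216,0.288,0.507],"\u03c4":[-13.311,5.449,-0.525]}
{"k":35,"q":[0.834,-0.021,1.779],"qdot":[4.617,3.371,2.755],"tip":[-0.207,0.305,0.496],"\u03c4":[-13.916,5.428,-0.592]}
{"k":36,"q":[0.88,0.013,1.806],"qdot":[4.479,3.301,2.596],"tip":[-0.199,0.32,0.485],"\u03c4":[-14.443,5.384,-0.66]}
{"k":37,"q":[0.924,0.045,1.831],"qdot":[4.343,3.233,2.451],"tip":[-0.19,0.335,0.473],"\u03c4":[-14.903,5.322,-0.727]}
{"k":38,"q":[0.967,0.077,1.855],"qdot":[4.21,3.167,2.32],"tip":[-0.182,0.349,0.462],"\u03c4":[-15.303,5.245,-0.793]}
{"k":39,"q":[1.008,0.109,1.877],"qdot":[4.08,3.104,2.2],"tip":[-0.173,0.363,0.45],"\u03c4":[-15.652,5.154,-0.858]}
{"k":40,"q":[1.048,0.139,1.899],"qdot":[3.953,3.043,2.093],"tip":[-0.164,0.375,0.438],"\u03c4":[-15.953,5.052,-0.92]}
{"k":41,"q":[1.087,0.17,1.919],"qdot":[3.828,2.984,1.995],"tip":[-0.156,0.387,0.427],"\u03c4":[-16.214,4.94,-0.98]}
{"k":42,"q":[1.125,0.199,1.939],"qdot":[3.707,2.927,1.906],"tip":[-0.148,0.398,0.415],"\u03c4":[-16.438,4.821,-1.036]}
{"k":43,"q":[1.161,0.228,1.957],"qdot":[3.588,2.871,1.826],"tip":[-0.139,0.408,0.404],"\u03c4":[-16.629,4.697,-1.09]}
{"k":44,"q":[1.197,0.256,1.975],"qdot":[3.473,2.817,1.753],"tip":[-0.131,0.418,0.392],"\u03c4":[-16.789,4.567,-1.14]}
{"k":45,"q":[1.231,0.284,1.992],"qdot":[3.36,2.764,1.688],"tip":[-0.123,0.427,0.381]}


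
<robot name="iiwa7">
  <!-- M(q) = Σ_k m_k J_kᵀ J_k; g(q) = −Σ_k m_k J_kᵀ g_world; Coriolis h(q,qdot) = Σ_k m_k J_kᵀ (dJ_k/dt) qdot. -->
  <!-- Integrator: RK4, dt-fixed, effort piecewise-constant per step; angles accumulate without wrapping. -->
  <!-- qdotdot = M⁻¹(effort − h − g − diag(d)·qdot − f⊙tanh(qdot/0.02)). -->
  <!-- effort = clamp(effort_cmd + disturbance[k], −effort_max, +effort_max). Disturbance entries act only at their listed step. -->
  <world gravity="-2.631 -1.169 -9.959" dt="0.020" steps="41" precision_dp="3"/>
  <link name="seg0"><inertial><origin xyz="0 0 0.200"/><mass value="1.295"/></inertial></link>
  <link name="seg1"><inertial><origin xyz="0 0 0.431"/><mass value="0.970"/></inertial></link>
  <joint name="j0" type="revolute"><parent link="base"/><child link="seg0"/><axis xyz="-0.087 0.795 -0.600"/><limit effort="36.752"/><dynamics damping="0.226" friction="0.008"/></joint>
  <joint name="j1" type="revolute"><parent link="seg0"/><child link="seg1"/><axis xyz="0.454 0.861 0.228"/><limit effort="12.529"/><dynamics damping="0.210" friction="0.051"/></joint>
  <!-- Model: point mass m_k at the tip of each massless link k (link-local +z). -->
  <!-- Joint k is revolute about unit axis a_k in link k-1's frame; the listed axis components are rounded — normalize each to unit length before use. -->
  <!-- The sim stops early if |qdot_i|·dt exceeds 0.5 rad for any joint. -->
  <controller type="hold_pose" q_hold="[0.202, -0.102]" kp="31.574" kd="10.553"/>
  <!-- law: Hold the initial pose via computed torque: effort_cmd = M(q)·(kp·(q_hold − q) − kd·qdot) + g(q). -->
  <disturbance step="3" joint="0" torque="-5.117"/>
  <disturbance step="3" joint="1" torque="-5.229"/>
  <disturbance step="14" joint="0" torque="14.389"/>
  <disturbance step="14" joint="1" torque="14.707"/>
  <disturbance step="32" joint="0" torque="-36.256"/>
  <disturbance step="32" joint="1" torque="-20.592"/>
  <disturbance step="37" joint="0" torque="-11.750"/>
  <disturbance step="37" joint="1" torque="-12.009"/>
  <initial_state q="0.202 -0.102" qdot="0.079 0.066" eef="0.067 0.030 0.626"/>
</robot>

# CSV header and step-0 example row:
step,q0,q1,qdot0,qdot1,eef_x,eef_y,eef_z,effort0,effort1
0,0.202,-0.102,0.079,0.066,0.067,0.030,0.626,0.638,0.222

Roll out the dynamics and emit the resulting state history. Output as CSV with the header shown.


step,q0,q1,qdot0,qdot1,eef_x,eef_y,eef_z,effort0,effort1
1,0.203,-0.101,0.068,0.040,0.068,0.029,0.626,0.686,0.266
2,0.205,-0.100,0.058,0.020,0.069,0.029,0.626,0.729,0.304
3,0.206,-0.100,0.046,0.009,0.069,0.029,0.626,-4.351,-4.896
4,0.206,-0.106,0.016,-0.578,0.068,0.031,0.626,1.930,1.493
5,0.206,-0.116,-0.013,-0.415,0.064,0.033,0.626,1.815,1.343
6,0.206,-0.123,-0.030,-0.290,0.062,0.035,0.626,1.711,1.215
7,0.205,-0.128,-0.038,-0.193,0.060,0.036,0.626,1.618,1.106
8,0.205,-0.131,-0.042,-0.118,0.058,0.037,0.626,1.536,1.012
9,0.204,-0.132,-0.042,-0.060,0.057,0.037,0.626,1.463,0.932
10,0.203,-0.133,-0.040,-0.017,0.056,0.037,0.626,1.398,0.863
11,0.202,-0.133,-0.031,0.007,0.056,0.037,0.626,1.342,0.812
12,0.202,-0.133,-0.019,0.016,0.056,0.037,0.626,1.293,0.776
13,0.201,-0.133,-0.008,0.021,0.056,0.037,0.626,1.251,0.747
14,0.201,-0.132,0.001,0.024,0.056,0.037,0.626,15.604,12.529
15,0.206,-0.122,0.443,0.974,0.062,0.035,0.626,-1.991,-1.897
16,0.214,-0.105,0.371,0.735,0.072,0.031,0.625,-1.610,-1.569
17,0.221,-0.092,0.304,0.545,0.079,0.027,0.625,-1.274,-1.285
18,0.226,-0.083,0.243,0.395,0.085,0.025,0.624,-0.980,-1.040
19,0.230,-0.076,0.189,0.276,0.090,0.024,0.624,-0.721,-0.828
20,0.234,-0.072,0.140,0.182,0.093,0.022,0.623,-0.495,-0.643
21,0.236,-0.069,0.099,0.108,0.095,0.022,0.623,-0.297,-0.484
22,0.238,-0.067,0.063,0.050,0.097,0.021,0.623,-0.124,-0.345
23,0.239,-0.067,0.032,0.008,0.097,0.021,0.623,0.027,-0.226
24,0.239,-0.067,-0.000,-0.012,0.097,0.021,0.623,0.159,-0.134
25,0.239,-0.067,-0.029,-0.023,0.097,0.021,0.623,0.270,-0.060
26,0.238,-0.068,-0.051,-0.029,0.097,0.021,0.623,0.367,0.003
27,0.237,-0.068,-0.068,-0.034,0.096,0.021,0.623,0.451,0.058
28,0.235,-0.069,-0.081,-0.037,0.095,0.022,0.623,0.524,0.105
29,0.234,-0.070,-0.090,-0.039,0.094,0.022,0.623,0.587,0.146
30,0.232,-0.071,-0.095,-0.040,0.092,0.022,0.623,0.642,0.181
31,0.230,-0.071,-0.099,-0.041,0.091,0.022,0.624,0.690,0.212
32,0.228,-0.072,-0.100,-0.041,0.090,0.022,0.624,-35.524,-12.529
33,0.188,-0.051,-3.839,2.072,0.077,0.017,0.626,8.737,3.229
34,0.122,-0.018,-2.836,1.275,0.055,0.008,0.629,7.683,3.164
35,0.073,0.002,-2.036,0.719,0.037,0.003,0.630,6.778,2.981
36,0.039,0.012,-1.415,0.344,0.024,-0.001,0.631,6.005,2.745
37,0.015,0.017,-0.939,0.099,0.014,-0.002,0.631,-6.404,-9.514
38,0.000,0.003,-0.568,-1.446,0.001,-0.001,0.631,7.397,4.861
39,-0.009,-0.023,-0.354,-1.145,-0.013,0.004,0.631,6.613,4.242
40,-0.014,-0.043,-0.180,-0.894,-0.023,0.008,0.630,5.918,3.705
41,-0.017,-0.059,-0.038,-0.688,-0.030,0.011,0.630,,


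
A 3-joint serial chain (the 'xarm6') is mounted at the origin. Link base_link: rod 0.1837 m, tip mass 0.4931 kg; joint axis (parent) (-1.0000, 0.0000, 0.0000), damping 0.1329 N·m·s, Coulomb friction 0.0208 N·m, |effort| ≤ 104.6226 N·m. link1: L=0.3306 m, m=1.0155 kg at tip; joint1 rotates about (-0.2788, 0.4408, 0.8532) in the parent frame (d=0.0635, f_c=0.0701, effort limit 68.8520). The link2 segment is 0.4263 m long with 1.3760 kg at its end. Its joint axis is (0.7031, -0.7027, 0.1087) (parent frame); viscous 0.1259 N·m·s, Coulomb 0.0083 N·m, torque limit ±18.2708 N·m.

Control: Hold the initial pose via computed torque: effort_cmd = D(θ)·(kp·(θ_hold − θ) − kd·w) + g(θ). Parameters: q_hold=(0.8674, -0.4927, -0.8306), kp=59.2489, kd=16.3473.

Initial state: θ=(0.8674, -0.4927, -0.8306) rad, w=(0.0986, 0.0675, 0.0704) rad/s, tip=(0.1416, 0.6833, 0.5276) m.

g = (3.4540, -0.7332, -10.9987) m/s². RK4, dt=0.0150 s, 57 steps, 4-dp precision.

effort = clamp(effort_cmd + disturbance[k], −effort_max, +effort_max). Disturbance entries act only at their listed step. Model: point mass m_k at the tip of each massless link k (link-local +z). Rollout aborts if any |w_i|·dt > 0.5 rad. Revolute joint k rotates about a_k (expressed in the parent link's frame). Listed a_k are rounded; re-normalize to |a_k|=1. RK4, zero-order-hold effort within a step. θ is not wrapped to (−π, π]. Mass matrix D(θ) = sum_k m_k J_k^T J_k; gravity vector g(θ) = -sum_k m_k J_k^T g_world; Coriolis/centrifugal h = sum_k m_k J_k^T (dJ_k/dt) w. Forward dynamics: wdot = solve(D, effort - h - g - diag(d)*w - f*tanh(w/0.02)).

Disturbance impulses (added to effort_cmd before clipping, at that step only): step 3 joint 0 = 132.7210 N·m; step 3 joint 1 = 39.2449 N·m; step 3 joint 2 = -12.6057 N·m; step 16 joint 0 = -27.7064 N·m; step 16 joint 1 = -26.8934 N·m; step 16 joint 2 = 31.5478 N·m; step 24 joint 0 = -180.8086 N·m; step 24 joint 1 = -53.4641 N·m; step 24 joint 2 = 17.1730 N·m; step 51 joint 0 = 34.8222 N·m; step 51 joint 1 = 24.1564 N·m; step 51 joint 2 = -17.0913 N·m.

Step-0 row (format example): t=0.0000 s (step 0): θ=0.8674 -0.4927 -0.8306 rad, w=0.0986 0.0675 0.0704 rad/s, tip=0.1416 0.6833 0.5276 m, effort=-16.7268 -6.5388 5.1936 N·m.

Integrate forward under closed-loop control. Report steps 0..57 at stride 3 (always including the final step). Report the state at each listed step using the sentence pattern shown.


t=0.0450 s (step 3): θ=0.8706 -0.4916 -0.8291 rad, w=0.0447 0.0020 0.0105 rad/s, tip=0.1413 0.6853 0.5255 m, effort=104.6226 33.0632 -7.4698 N·m.
t=0.0900 s (step 6): θ=0.9076 -0.4661 -0.8138 rad, w=0.6552 0.4650 0.2915 rad/s, tip=0.1428 0.7095 0.4957 m, effort=-34.8910 -12.4711 7.1733 N·m.
t=0.1350 s (step 9): θ=0.9255 -0.4543 -0.8063 rad, w=0.1894 0.0907 0.0577 rad/s, tip=0.1433 0.7206 0.4811 m, effort=-24.9522 -9.2095 6.1303 N·m.
t=0.1800 s (step 12): θ=0.9282 -0.4539 -0.8061 rad, w=-0.0454 -0.0301 -0.0185 rad/s, tip=0.1433 0.7220 0.4790 m, effort=-19.5849 -7.4955 5.5428 N·m.
t=0.2250 s (step 15): θ=0.9235 -0.4557 -0.8071 rad, w=-0.1521 -0.0448 -0.0253 rad/s, tip=0.1432 0.7194 0.4827 m, effort=-16.7535 -6.6241 5.2362 N·m.
t=0.2700 s (step 18): θ=0.9263 -0.5264 -0.8392 rad, w=0.1688 -2.4274 -1.0902 rad/s, tip=0.1354 0.7078 0.4944 m, effort=-9.5233 -0.5107 2.2482 N·m.
t=0.3150 s (step 21): θ=0.9270 -0.5929 -0.8685 rad, w=-0.0923 -0.7524 -0.3180 rad/s, tip=0.1270 0.6955 0.5067 m, effort=-11.4809 -2.8117 3.2869 N·m.
t=0.3600 s (step 24): θ=0.9207 -0.6088 -0.8748 rad, w=-0.1711 -0.0422 -0.0081 rad/s, tip=0.1247 0.6893 0.5142 m, effort=-104.6226 -57.6142 18.2708 N·m.
t=0.4050 s (step 27): θ=0.9150 -0.7485 -0.9543 rad, w=-0.1949 -2.1716 -1.2519 rad/s, tip=0.1104 0.6551 0.5405 m, effort=2.0666 4.2576 2.1280 N·m.
t=0.4500 s (step 30): θ=0.9057 -0.7973 -0.9830 rad, w=-0.2005 -0.2542 -0.1741 rad/s, tip=0.1049 0.6382 0.5539 m, effort=-5.6382 -0.3669 3.2083 N·m.
t=0.4950 s (step 33): θ=0.8977 -0.7893 -0.9805 rad, w=-0.1508 0.4906 0.2175 rad/s, tip=0.1066 0.6354 0.5575 m, effort=-9.8431 -2.9101 3.8370 N·m.
t=0.5400 s (step 36): θ=0.8919 -0.7604 -0.9674 rad, w=-0.1090 0.7485 0.3430 rad/s, tip=0.1112 0.6386 0.5563 m, effort=-12.1136 -4.2996 4.2613 N·m.
t=0.5850 s (step 39): θ=0.8877 -0.7254 -0.9513 rad, w=-0.0800 0.7889 0.3613 rad/s, tip=0.1166 0.6439 0.5530 m, effort=-13.3294 -5.0511 4.5426 N·m.
t=0.6300 s (step 42): θ=0.8846 -0.6910 -0.9355 rad, w=-0.0592 0.7309 0.3350 rad/s, tip=0.1217 0.6497 0.5491 m, effort=-13.9692 -5.4444 4.7206 N·m.
t=0.6750 s (step 45): θ=0.8823 -0.6602 -0.9214 rad, w=-0.0440 0.6358 0.2936 rad/s, tip=0.1260 0.6551 0.5452 m, effort=-14.2938 -5.6408 4.8282 N·m.
t=0.7200 s (step 48): θ=0.8806 -0.6339 -0.9091 rad, w=-0.0329 0.5345 0.2504 rad/s, tip=0.1295 0.6597 0.5416 m, effort=-14.4462 -5.7322 4.8909 N·m.
t=0.7650 s (step 51): θ=0.8793 -0.6120 -0.8988 rad, w=-0.0250 0.4407 0.2108 rad/s, tip=0.1322 0.6637 0.5386 m, effort=20.3162 18.3872 -12.1645 N·m.
t=0.8100 s (step 54): θ=0.8812 -0.5630 -0.8978 rad, w=0.0243 0.9343 0.0423 rad/s, tip=0.1457 0.6719 0.5239 m, effort=-20.2056 -9.8669 7.8552 N·m.
t=0.8550 s (step 57): θ=0.8815 -0.5325 -0.8942 rad, w=-0.0076 0.4624 0.1092 rad/s, tip=0.1527 0.6769 0.5157 m.
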